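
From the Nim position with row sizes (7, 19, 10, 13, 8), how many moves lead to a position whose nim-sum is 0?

Nim-sum: 7 ⊕ 19 ⊕ 10 ⊕ 13 ⊕ 8 = 27.
The overall nim-sum is X = 27. A row of size p has a winning move iff p XOR X < p (reduce it to p XOR X).
  7: 7 XOR 27 = 28 ≥ 7 — no move.
  19: 19 XOR 27 = 8 < 19 — winning move (to 8).
  10: 10 XOR 27 = 17 ≥ 10 — no move.
  13: 13 XOR 27 = 22 ≥ 13 — no move.
  8: 8 XOR 27 = 19 ≥ 8 — no move.
That gives 1 winning move.

1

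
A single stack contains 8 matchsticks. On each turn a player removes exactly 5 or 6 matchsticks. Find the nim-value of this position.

1

Compute g(0), g(1), … for moves {5, 6}:
k:     0  1  2  3  4  5  6  7  8
g(k):  0  0  0  0  0  1  1  1  1
So g(8) = 1.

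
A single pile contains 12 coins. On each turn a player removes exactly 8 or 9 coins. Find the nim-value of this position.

Compute g(0), g(1), … for moves {8, 9}:
k:     0  1  2  3  4  5  6  7  8  9 10 11 12
g(k):  0  0  0  0  0  0  0  0  1  1  1  1  1
So g(12) = 1.

1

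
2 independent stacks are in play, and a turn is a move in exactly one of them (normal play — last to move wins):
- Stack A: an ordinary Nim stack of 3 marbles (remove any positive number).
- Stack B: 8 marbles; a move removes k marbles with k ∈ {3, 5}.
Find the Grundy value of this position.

3

Stack A is a plain Nim stack of size 3, so its Grundy value is 3.
For stack B, compute g(0), g(1), … with moves {3, 5}:
g(0) = mex{} = 0
g(1) = mex{} = 0
g(2) = mex{} = 0
g(3) = mex{0} = 1
g(4) = mex{0} = 1
g(5) = mex{0} = 1
g(6) = mex{0,1} = 2
g(7) = mex{0,1} = 2
g(8) = mex{1} = 0
So g(8) = 0.
The value of a disjunctive sum is the nim-sum of the parts.
Combined value = 3 ⊕ 0 = 3.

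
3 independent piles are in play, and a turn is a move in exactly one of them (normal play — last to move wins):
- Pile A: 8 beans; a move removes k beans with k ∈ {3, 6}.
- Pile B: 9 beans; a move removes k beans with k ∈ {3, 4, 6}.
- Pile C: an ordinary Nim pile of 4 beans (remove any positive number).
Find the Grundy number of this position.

6

Build the Grundy sequence for pile A with g(k) = mex{g(k−s) : s ∈ {3, 6}, s ≤ k}:
g(0) = mex{} = 0
g(1) = mex{} = 0
g(2) = mex{} = 0
g(3) = mex{0} = 1
g(4) = mex{0} = 1
g(5) = mex{0} = 1
g(6) = mex{0,1} = 2
g(7) = mex{0,1} = 2
g(8) = mex{0,1} = 2
So g(8) = 2.
Grundy values for pile B (subtraction set {3, 4, 6}):
k:     0  1  2  3  4  5  6  7  8  9
g(k):  0  0  0  1  1  1  2  2  2  0
So g(9) = 0.
Pile C is a plain Nim pile of size 4, so its Grundy value is 4.
The value of a disjunctive sum is the nim-sum of the parts.
Combined value = 2 XOR 0 XOR 4 = 6.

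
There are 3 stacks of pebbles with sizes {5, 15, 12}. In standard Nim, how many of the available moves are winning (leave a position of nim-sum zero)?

3

Nim-sum: 5 ⊕ 15 ⊕ 12 = 6.
The overall nim-sum is X = 6. A stack of size p has a winning move iff p XOR X < p (reduce it to p XOR X).
  5: 5 XOR 6 = 3 < 5 — winning move (to 3).
  15: 15 XOR 6 = 9 < 15 — winning move (to 9).
  12: 12 XOR 6 = 10 < 12 — winning move (to 10).
That gives 3 winning moves.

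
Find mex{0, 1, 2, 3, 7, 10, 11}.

The values 0, 1, 2, 3 are all present; 4 is the first non-negative integer missing from the set.

4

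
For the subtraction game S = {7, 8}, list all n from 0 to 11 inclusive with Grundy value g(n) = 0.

0, 1, 2, 3, 4, 5, 6

Compute g(0), g(1), … for moves {7, 8}:
k:     0  1  2  3  4  5  6  7  8  9 10 11
g(k):  0  0  0  0  0  0  0  1  1  1  1  1
The P-positions (g = 0) in 0..11 are 0, 1, 2, 3, 4, 5, 6.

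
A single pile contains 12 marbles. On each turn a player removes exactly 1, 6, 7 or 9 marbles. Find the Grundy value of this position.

Grundy values for subtraction set {1, 6, 7, 9}:
g(0) = mex{} = 0
g(1) = mex{0} = 1
g(2) = mex{1} = 0
g(3) = mex{0} = 1
g(4) = mex{1} = 0
g(5) = mex{0} = 1
g(6) = mex{0,1} = 2
g(7) = mex{0,1,2} = 3
g(8) = mex{0,1,3} = 2
g(9) = mex{0,1,2} = 3
g(10) = mex{0,1,3} = 2
g(11) = mex{0,1,2} = 3
g(12) = mex{1,2,3} = 0
So g(12) = 0.

0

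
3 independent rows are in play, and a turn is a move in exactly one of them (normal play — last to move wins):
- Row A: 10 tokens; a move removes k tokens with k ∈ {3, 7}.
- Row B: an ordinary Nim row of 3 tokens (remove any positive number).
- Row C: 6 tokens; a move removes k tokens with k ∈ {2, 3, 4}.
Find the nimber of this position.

Build the Grundy sequence for row A with g(k) = mex{g(k−s) : s ∈ {3, 7}, s ≤ k}:
g(0) = mex{} = 0
g(1) = mex{} = 0
g(2) = mex{} = 0
g(3) = mex{0} = 1
g(4) = mex{0} = 1
g(5) = mex{0} = 1
g(6) = mex{1} = 0
g(7) = mex{0,1} = 2
g(8) = mex{0,1} = 2
g(9) = mex{0} = 1
g(10) = mex{1,2} = 0
So g(10) = 0.
Row B is a plain Nim row of size 3, so its Grundy value is 3.
For row C, compute g(0), g(1), … with moves {2, 3, 4}:
g(0) = mex{} = 0
g(1) = mex{} = 0
g(2) = mex{0} = 1
g(3) = mex{0} = 1
g(4) = mex{0,1} = 2
g(5) = mex{0,1} = 2
g(6) = mex{1,2} = 0
So g(6) = 0.
By the Sprague-Grundy theorem, the Grundy value of a sum of independent games is the XOR of the component values.
Combined value = 0 XOR 3 XOR 0 = 3.

3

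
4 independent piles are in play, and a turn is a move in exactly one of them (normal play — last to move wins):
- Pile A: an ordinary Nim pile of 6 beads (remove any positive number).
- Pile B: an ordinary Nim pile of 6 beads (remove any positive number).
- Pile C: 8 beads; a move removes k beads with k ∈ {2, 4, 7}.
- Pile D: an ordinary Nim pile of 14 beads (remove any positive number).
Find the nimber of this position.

15

Pile A is a plain Nim pile of size 6, so its Grundy value is 6.
Pile B is a plain Nim pile of size 6, so its Grundy value is 6.
Build the Grundy sequence for pile C with g(k) = mex{g(k−s) : s ∈ {2, 4, 7}, s ≤ k}:
g(0) = mex{} = 0
g(1) = mex{} = 0
g(2) = mex{0} = 1
g(3) = mex{0} = 1
g(4) = mex{0,1} = 2
g(5) = mex{0,1} = 2
g(6) = mex{1,2} = 0
g(7) = mex{0,1,2} = 3
g(8) = mex{0,2} = 1
So g(8) = 1.
Pile D is a plain Nim pile of size 14, so its Grundy value is 14.
By the Sprague-Grundy theorem, the Grundy value of a sum of independent games is the XOR of the component values.
Combined value = 6 ⊕ 6 ⊕ 1 ⊕ 14 = 15.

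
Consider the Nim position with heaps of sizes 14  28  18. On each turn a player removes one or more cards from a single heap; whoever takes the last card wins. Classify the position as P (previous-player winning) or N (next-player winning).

P-position

Write each in binary and XOR column by column:
  01110  (14)
  11100  (28)
  10010  (18)
  -----
  00000  (0)
The nim-sum is 0, so this is a P-position: the player to move is in a losing position under optimal play.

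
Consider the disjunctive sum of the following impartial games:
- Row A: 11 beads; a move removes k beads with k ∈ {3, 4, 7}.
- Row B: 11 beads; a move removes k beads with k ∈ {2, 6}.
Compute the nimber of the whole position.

Build the Grundy sequence for row A with g(k) = mex{g(k−s) : s ∈ {3, 4, 7}, s ≤ k}:
k:     0  1  2  3  4  5  6  7  8  9 10 11
g(k):  0  0  0  1  1  1  2  2  2  3  0  0
So g(11) = 0.
For row B, compute g(0), g(1), … with moves {2, 6}:
g(0) = mex{} = 0
g(1) = mex{} = 0
g(2) = mex{0} = 1
g(3) = mex{0} = 1
g(4) = mex{1} = 0
g(5) = mex{1} = 0
g(6) = mex{0} = 1
g(7) = mex{0} = 1
g(8) = mex{1} = 0
g(9) = mex{1} = 0
g(10) = mex{0} = 1
g(11) = mex{0} = 1
So g(11) = 1.
The value of a disjunctive sum is the nim-sum of the parts.
Combined value = 0 XOR 1 = 1.

1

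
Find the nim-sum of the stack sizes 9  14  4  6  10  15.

0

Compute the nim-sum pairwise:
9 XOR 14 = 7
7 XOR 4 = 3
3 XOR 6 = 5
5 XOR 10 = 15
15 XOR 15 = 0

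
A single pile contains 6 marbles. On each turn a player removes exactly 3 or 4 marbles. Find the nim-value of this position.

2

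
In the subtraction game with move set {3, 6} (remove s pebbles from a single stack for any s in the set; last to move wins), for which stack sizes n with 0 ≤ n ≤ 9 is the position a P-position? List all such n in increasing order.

0, 1, 2, 9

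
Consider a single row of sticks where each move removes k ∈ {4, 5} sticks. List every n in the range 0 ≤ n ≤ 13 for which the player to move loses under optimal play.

0, 1, 2, 3, 9, 10, 11, 12

Grundy values for subtraction set {4, 5}:
k:     0  1  2  3  4  5  6  7  8  9 10 11 12 13
g(k):  0  0  0  0  1  1  1  1  2  0  0  0  0  1
The P-positions (g = 0) in 0..13 are 0, 1, 2, 3, 9, 10, 11, 12.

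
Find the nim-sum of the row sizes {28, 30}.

2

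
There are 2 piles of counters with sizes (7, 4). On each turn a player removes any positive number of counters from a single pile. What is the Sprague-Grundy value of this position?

Write each in binary and XOR column by column:
  111  (7)
  100  (4)
  ---
  011  (3)

3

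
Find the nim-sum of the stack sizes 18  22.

Bitwise XOR of the heap sizes:
  10010  (18)
  10110  (22)
  -----
  00100  (4)

4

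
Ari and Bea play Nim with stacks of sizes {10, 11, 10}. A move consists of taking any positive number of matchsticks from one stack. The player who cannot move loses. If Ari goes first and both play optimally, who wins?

Nim-sum: 10 ^ 11 ^ 10 = 11.
The nim-sum is 11 ≠ 0, so this is an N-position: the player to move can win; Ari has a winning move.

Ari wins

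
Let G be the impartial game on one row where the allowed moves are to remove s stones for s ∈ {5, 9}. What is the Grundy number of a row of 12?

2

Build the Grundy sequence with g(k) = mex{g(k−s) : s ∈ {5, 9}, s ≤ k}:
k:     0  1  2  3  4  5  6  7  8  9 10 11 12
g(k):  0  0  0  0  0  1  1  1  1  1  2  2  2
So g(12) = 2.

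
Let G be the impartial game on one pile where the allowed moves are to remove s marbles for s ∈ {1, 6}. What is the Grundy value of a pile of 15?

1

Grundy values for subtraction set {1, 6}:
k:     0  1  2  3  4  5  6  7  8  9 10 11 12 13 14 15
g(k):  0  1  0  1  0  1  2  0  1  0  1  0  1  2  0  1
So g(15) = 1.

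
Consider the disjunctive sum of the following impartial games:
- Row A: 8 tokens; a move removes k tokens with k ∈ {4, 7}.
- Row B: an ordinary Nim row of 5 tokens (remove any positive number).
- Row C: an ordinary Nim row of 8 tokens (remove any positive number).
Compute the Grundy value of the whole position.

15

For row A, compute g(0), g(1), … with moves {4, 7}:
g(0) = mex{} = 0
g(1) = mex{} = 0
g(2) = mex{} = 0
g(3) = mex{} = 0
g(4) = mex{0} = 1
g(5) = mex{0} = 1
g(6) = mex{0} = 1
g(7) = mex{0} = 1
g(8) = mex{0,1} = 2
So g(8) = 2.
Row B is a plain Nim row of size 5, so its Grundy value is 5.
Row C is a plain Nim row of size 8, so its Grundy value is 8.
The value of a disjunctive sum is the nim-sum of the parts.
Combined value = 2 XOR 5 XOR 8 = 15.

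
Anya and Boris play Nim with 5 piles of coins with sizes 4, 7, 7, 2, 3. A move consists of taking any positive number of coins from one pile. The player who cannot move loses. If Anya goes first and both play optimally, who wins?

Compute the nim-sum pairwise:
4 ⊕ 7 = 3
3 ⊕ 7 = 4
4 ⊕ 2 = 6
6 ⊕ 3 = 5
The nim-sum is 5 ≠ 0, so this is an N-position: the player to move can win; Anya has a winning move.

Anya wins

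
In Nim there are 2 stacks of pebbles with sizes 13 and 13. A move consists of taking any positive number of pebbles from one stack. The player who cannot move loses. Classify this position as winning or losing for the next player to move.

Losing position

Compute the nim-sum pairwise:
13 XOR 13 = 0
The nim-sum is 0, so this is a P-position: the player to move is in a losing position under optimal play.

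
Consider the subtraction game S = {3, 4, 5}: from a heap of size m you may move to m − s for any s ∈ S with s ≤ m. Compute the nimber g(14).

2

Compute g(0), g(1), … for moves {3, 4, 5}:
k:     0  1  2  3  4  5  6  7  8  9 10 11 12 13 14
g(k):  0  0  0  1  1  1  2  2  0  0  0  1  1  1  2
So g(14) = 2.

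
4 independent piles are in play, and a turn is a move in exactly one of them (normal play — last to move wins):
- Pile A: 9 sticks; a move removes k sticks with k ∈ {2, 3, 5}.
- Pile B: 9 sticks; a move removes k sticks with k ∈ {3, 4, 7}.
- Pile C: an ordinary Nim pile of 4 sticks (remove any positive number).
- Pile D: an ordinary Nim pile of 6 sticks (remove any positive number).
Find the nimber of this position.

0

Build the Grundy sequence for pile A with g(k) = mex{g(k−s) : s ∈ {2, 3, 5}, s ≤ k}:
k:     0  1  2  3  4  5  6  7  8  9
g(k):  0  0  1  1  2  2  3  0  0  1
So g(9) = 1.
Build the Grundy sequence for pile B with g(k) = mex{g(k−s) : s ∈ {3, 4, 7}, s ≤ k}:
g(0) = mex{} = 0
g(1) = mex{} = 0
g(2) = mex{} = 0
g(3) = mex{0} = 1
g(4) = mex{0} = 1
g(5) = mex{0} = 1
g(6) = mex{0,1} = 2
g(7) = mex{0,1} = 2
g(8) = mex{0,1} = 2
g(9) = mex{0,1,2} = 3
So g(9) = 3.
Pile C is a plain Nim pile of size 4, so its Grundy value is 4.
Pile D is a plain Nim pile of size 6, so its Grundy value is 6.
By the Sprague-Grundy theorem, the Grundy value of a sum of independent games is the XOR of the component values.
Combined value = 1 XOR 3 XOR 4 XOR 6 = 0.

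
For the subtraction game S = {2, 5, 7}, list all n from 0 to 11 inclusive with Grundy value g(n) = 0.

0, 1, 4, 10

Build the Grundy sequence with g(k) = mex{g(k−s) : s ∈ {2, 5, 7}, s ≤ k}:
g(0) = mex{} = 0
g(1) = mex{} = 0
g(2) = mex{0} = 1
g(3) = mex{0} = 1
g(4) = mex{1} = 0
g(5) = mex{0,1} = 2
g(6) = mex{0} = 1
g(7) = mex{0,1,2} = 3
g(8) = mex{0,1} = 2
g(9) = mex{0,1,3} = 2
g(10) = mex{1,2} = 0
g(11) = mex{0,1,2} = 3
The P-positions (g = 0) in 0..11 are 0, 1, 4, 10.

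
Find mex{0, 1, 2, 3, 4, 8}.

5

The values 0, 1, 2, 3, 4 are all present; 5 is the first non-negative integer missing from the set.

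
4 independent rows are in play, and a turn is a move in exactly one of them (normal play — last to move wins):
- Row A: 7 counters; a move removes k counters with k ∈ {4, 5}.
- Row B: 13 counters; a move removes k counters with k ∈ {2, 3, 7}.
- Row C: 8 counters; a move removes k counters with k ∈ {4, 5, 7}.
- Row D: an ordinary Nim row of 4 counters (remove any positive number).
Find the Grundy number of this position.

Build the Grundy sequence for row A with g(k) = mex{g(k−s) : s ∈ {4, 5}, s ≤ k}:
k:     0  1  2  3  4  5  6  7
g(k):  0  0  0  0  1  1  1  1
So g(7) = 1.
Build the Grundy sequence for row B with g(k) = mex{g(k−s) : s ∈ {2, 3, 7}, s ≤ k}:
k:     0  1  2  3  4  5  6  7  8  9 10 11 12 13
g(k):  0  0  1  1  2  0  0  1  1  2  0  0  1  1
So g(13) = 1.
For row C, compute g(0), g(1), … with moves {4, 5, 7}:
k:     0  1  2  3  4  5  6  7  8
g(k):  0  0  0  0  1  1  1  1  2
So g(8) = 2.
Row D is a plain Nim row of size 4, so its Grundy value is 4.
The value of a disjunctive sum is the nim-sum of the parts.
Combined value = 1 ⊕ 1 ⊕ 2 ⊕ 4 = 6.

6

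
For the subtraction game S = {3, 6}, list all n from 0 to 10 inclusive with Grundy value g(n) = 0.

0, 1, 2, 9, 10

Grundy values for subtraction set {3, 6}:
g(0) = mex{} = 0
g(1) = mex{} = 0
g(2) = mex{} = 0
g(3) = mex{0} = 1
g(4) = mex{0} = 1
g(5) = mex{0} = 1
g(6) = mex{0,1} = 2
g(7) = mex{0,1} = 2
g(8) = mex{0,1} = 2
g(9) = mex{1,2} = 0
g(10) = mex{1,2} = 0
The P-positions (g = 0) in 0..10 are 0, 1, 2, 9, 10.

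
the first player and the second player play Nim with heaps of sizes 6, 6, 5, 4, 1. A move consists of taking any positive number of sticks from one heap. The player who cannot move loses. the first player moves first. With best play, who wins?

Bitwise XOR of the heap sizes:
  110  (6)
  110  (6)
  101  (5)
  100  (4)
  001  (1)
  ---
  000  (0)
The nim-sum is 0, so this is a P-position: the player to move is in a losing position under optimal play; the first player is about to move from it and so loses — the second player wins.

the second player wins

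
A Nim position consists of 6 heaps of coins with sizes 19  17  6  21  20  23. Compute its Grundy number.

18

Compute the nim-sum pairwise:
19 ⊕ 17 = 2
2 ⊕ 6 = 4
4 ⊕ 21 = 17
17 ⊕ 20 = 5
5 ⊕ 23 = 18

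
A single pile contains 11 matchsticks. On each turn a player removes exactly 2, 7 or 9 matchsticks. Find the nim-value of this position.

Grundy values for subtraction set {2, 7, 9}:
k:     0  1  2  3  4  5  6  7  8  9 10 11
g(k):  0  0  1  1  0  0  1  1  2  2  3  3
So g(11) = 3.

3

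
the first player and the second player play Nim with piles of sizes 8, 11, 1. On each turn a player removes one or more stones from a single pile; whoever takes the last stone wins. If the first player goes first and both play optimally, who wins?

the first player wins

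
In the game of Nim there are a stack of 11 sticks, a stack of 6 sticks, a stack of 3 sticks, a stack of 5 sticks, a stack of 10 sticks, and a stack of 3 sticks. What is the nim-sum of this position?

Write each in binary and XOR column by column:
  1011  (11)
  0110  (6)
  0011  (3)
  0101  (5)
  1010  (10)
  0011  (3)
  ----
  0010  (2)

2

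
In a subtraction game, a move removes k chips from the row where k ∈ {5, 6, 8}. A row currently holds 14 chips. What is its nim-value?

0

Build the Grundy sequence with g(k) = mex{g(k−s) : s ∈ {5, 6, 8}, s ≤ k}:
k:     0  1  2  3  4  5  6  7  8  9 10 11 12 13 14
g(k):  0  0  0  0  0  1  1  1  1  1  2  2  2  0  0
So g(14) = 0.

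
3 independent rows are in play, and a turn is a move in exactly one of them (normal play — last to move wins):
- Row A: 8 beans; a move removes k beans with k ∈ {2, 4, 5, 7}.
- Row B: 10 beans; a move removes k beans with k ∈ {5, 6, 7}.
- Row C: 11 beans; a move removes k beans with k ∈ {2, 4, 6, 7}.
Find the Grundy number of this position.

7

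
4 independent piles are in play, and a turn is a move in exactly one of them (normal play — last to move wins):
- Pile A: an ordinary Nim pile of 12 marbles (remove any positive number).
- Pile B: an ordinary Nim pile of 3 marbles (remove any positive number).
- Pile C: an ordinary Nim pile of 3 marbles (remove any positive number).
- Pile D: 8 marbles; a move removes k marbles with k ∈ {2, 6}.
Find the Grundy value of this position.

Pile A is a plain Nim pile of size 12, so its Grundy value is 12.
Pile B is a plain Nim pile of size 3, so its Grundy value is 3.
Pile C is a plain Nim pile of size 3, so its Grundy value is 3.
For pile D, compute g(0), g(1), … with moves {2, 6}:
k:     0  1  2  3  4  5  6  7  8
g(k):  0  0  1  1  0  0  1  1  0
So g(8) = 0.
By the Sprague-Grundy theorem, the Grundy value of a sum of independent games is the XOR of the component values.
Combined value = 12 XOR 3 XOR 3 XOR 0 = 12.

12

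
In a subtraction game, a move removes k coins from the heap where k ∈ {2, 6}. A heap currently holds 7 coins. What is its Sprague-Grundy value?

Grundy values for subtraction set {2, 6}:
g(0) = mex{} = 0
g(1) = mex{} = 0
g(2) = mex{0} = 1
g(3) = mex{0} = 1
g(4) = mex{1} = 0
g(5) = mex{1} = 0
g(6) = mex{0} = 1
g(7) = mex{0} = 1
So g(7) = 1.

1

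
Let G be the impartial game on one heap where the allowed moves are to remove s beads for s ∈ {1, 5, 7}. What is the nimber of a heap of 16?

0

Compute g(0), g(1), … for moves {1, 5, 7}:
k:     0  1  2  3  4  5  6  7  8  9 10 11 12 13 14 15 16
g(k):  0  1  0  1  0  1  0  1  0  1  0  1  0  1  0  1  0
So g(16) = 0.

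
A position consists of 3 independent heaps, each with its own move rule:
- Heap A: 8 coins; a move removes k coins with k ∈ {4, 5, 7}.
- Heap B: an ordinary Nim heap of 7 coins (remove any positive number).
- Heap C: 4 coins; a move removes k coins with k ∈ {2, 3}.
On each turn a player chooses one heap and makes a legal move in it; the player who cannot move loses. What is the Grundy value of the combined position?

Build the Grundy sequence for heap A with g(k) = mex{g(k−s) : s ∈ {4, 5, 7}, s ≤ k}:
k:     0  1  2  3  4  5  6  7  8
g(k):  0  0  0  0  1  1  1  1  2
So g(8) = 2.
Heap B is a plain Nim heap of size 7, so its Grundy value is 7.
Grundy values for heap C (subtraction set {2, 3}):
g(0) = mex{} = 0
g(1) = mex{} = 0
g(2) = mex{0} = 1
g(3) = mex{0} = 1
g(4) = mex{0,1} = 2
So g(4) = 2.
By the Sprague-Grundy theorem, the Grundy value of a sum of independent games is the XOR of the component values.
Combined value = 2 XOR 7 XOR 2 = 7.

7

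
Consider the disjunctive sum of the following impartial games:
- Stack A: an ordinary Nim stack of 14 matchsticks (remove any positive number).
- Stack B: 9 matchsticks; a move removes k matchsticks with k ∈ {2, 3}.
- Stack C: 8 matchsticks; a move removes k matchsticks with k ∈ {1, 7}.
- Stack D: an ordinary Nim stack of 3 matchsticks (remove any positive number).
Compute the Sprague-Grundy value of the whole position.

15

Stack A is a plain Nim stack of size 14, so its Grundy value is 14.
Build the Grundy sequence for stack B with g(k) = mex{g(k−s) : s ∈ {2, 3}, s ≤ k}:
k:     0  1  2  3  4  5  6  7  8  9
g(k):  0  0  1  1  2  0  0  1  1  2
So g(9) = 2.
For stack C, compute g(0), g(1), … with moves {1, 7}:
k:     0  1  2  3  4  5  6  7  8
g(k):  0  1  0  1  0  1  0  1  0
So g(8) = 0.
Stack D is a plain Nim stack of size 3, so its Grundy value is 3.
The value of a disjunctive sum is the nim-sum of the parts.
Combined value = 14 XOR 2 XOR 0 XOR 3 = 15.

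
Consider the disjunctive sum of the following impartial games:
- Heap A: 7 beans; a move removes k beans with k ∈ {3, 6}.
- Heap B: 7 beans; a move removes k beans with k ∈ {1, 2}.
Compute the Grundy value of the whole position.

3

For heap A, compute g(0), g(1), … with moves {3, 6}:
k:     0  1  2  3  4  5  6  7
g(k):  0  0  0  1  1  1  2  2
So g(7) = 2.
For heap B, compute g(0), g(1), … with moves {1, 2}:
g(0) = mex{} = 0
g(1) = mex{0} = 1
g(2) = mex{0,1} = 2
g(3) = mex{1,2} = 0
g(4) = mex{0,2} = 1
g(5) = mex{0,1} = 2
g(6) = mex{1,2} = 0
g(7) = mex{0,2} = 1
So g(7) = 1.
The value of a disjunctive sum is the nim-sum of the parts.
Combined value = 2 XOR 1 = 3.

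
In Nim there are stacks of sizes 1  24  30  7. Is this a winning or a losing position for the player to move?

Losing position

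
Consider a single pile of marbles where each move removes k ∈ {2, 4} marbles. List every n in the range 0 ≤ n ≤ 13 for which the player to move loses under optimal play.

Compute g(0), g(1), … for moves {2, 4}:
g(0) = mex{} = 0
g(1) = mex{} = 0
g(2) = mex{0} = 1
g(3) = mex{0} = 1
g(4) = mex{0,1} = 2
g(5) = mex{0,1} = 2
g(6) = mex{1,2} = 0
g(7) = mex{1,2} = 0
g(8) = mex{0,2} = 1
g(9) = mex{0,2} = 1
g(10) = mex{0,1} = 2
g(11) = mex{0,1} = 2
g(12) = mex{1,2} = 0
g(13) = mex{1,2} = 0
The P-positions (g = 0) in 0..13 are 0, 1, 6, 7, 12, 13.

0, 1, 6, 7, 12, 13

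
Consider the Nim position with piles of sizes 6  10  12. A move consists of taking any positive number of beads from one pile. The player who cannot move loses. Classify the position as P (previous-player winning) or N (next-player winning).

In binary:
  0110  (6)
  1010  (10)
  1100  (12)
  ----
  0000  (0)
The nim-sum is 0, so this is a P-position: the player to move is in a losing position under optimal play.

P-position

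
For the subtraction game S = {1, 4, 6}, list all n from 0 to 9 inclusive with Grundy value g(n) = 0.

0, 2, 5, 7

Compute g(0), g(1), … for moves {1, 4, 6}:
k:     0  1  2  3  4  5  6  7  8  9
g(k):  0  1  0  1  2  0  1  0  1  2
The P-positions (g = 0) in 0..9 are 0, 2, 5, 7.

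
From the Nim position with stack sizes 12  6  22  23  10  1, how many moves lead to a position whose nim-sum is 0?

0

Nim-sum: 12 ^ 6 ^ 22 ^ 23 ^ 10 ^ 1 = 0.
The nim-sum is already 0, so every move leaves a nonzero nim-sum — there are no winning moves.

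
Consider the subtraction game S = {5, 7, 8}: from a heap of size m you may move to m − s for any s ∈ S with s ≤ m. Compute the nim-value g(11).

Grundy values for subtraction set {5, 7, 8}:
g(0) = mex{} = 0
g(1) = mex{} = 0
g(2) = mex{} = 0
g(3) = mex{} = 0
g(4) = mex{} = 0
g(5) = mex{0} = 1
g(6) = mex{0} = 1
g(7) = mex{0} = 1
g(8) = mex{0} = 1
g(9) = mex{0} = 1
g(10) = mex{0,1} = 2
g(11) = mex{0,1} = 2
So g(11) = 2.

2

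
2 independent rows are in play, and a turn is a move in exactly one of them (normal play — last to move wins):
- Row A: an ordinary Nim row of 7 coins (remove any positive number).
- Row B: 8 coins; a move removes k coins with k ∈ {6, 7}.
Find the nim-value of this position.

6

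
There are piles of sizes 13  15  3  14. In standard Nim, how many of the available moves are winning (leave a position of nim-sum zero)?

3

Write each in binary and XOR column by column:
  1101  (13)
  1111  (15)
  0011  (3)
  1110  (14)
  ----
  1111  (15)
The overall nim-sum is X = 15. A pile of size p has a winning move iff p XOR X < p (reduce it to p XOR X).
  13: 13 XOR 15 = 2 < 13 — winning move (to 2).
  15: 15 XOR 15 = 0 < 15 — winning move (to 0).
  3: 3 XOR 15 = 12 ≥ 3 — no move.
  14: 14 XOR 15 = 1 < 14 — winning move (to 1).
That gives 3 winning moves.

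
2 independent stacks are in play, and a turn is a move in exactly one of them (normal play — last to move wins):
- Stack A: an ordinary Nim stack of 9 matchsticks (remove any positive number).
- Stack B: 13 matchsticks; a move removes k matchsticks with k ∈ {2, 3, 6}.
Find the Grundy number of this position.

Stack A is a plain Nim stack of size 9, so its Grundy value is 9.
Grundy values for stack B (subtraction set {2, 3, 6}):
g(0) = mex{} = 0
g(1) = mex{} = 0
g(2) = mex{0} = 1
g(3) = mex{0} = 1
g(4) = mex{0,1} = 2
g(5) = mex{1} = 0
g(6) = mex{0,1,2} = 3
g(7) = mex{0,2} = 1
g(8) = mex{0,1,3} = 2
g(9) = mex{1,3} = 0
g(10) = mex{1,2} = 0
g(11) = mex{0,2} = 1
g(12) = mex{0,3} = 1
g(13) = mex{0,1} = 2
So g(13) = 2.
The value of a disjunctive sum is the nim-sum of the parts.
Combined value = 9 ⊕ 2 = 11.

11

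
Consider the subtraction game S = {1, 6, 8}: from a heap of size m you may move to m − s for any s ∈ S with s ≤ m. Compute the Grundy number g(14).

Compute g(0), g(1), … for moves {1, 6, 8}:
k:     0  1  2  3  4  5  6  7  8  9 10 11 12 13 14
g(k):  0  1  0  1  0  1  2  0  1  0  1  0  1  2  0
So g(14) = 0.

0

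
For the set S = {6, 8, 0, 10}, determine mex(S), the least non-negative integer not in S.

1

0 is in the set but 1 is not, so the mex is 1.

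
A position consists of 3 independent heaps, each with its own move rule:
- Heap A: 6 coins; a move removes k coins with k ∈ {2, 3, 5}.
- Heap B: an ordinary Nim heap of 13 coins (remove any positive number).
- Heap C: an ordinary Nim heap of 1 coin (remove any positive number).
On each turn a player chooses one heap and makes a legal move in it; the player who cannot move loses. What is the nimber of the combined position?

Build the Grundy sequence for heap A with g(k) = mex{g(k−s) : s ∈ {2, 3, 5}, s ≤ k}:
g(0) = mex{} = 0
g(1) = mex{} = 0
g(2) = mex{0} = 1
g(3) = mex{0} = 1
g(4) = mex{0,1} = 2
g(5) = mex{0,1} = 2
g(6) = mex{0,1,2} = 3
So g(6) = 3.
Heap B is a plain Nim heap of size 13, so its Grundy value is 13.
Heap C is a plain Nim heap of size 1, so its Grundy value is 1.
By the Sprague-Grundy theorem, the Grundy value of a sum of independent games is the XOR of the component values.
Combined value = 3 ⊕ 13 ⊕ 1 = 15.

15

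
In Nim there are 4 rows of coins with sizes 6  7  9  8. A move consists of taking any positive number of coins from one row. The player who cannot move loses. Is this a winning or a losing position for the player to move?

Losing position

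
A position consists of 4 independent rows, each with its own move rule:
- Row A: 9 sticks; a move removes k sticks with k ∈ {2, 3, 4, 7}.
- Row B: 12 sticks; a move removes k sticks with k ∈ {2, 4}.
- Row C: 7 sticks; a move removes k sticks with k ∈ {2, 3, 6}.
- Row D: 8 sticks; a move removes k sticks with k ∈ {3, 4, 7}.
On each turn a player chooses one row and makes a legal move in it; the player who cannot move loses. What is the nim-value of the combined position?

For row A, compute g(0), g(1), … with moves {2, 3, 4, 7}:
k:     0  1  2  3  4  5  6  7  8  9
g(k):  0  0  1  1  2  2  0  3  1  4
So g(9) = 4.
Grundy values for row B (subtraction set {2, 4}):
g(0) = mex{} = 0
g(1) = mex{} = 0
g(2) = mex{0} = 1
g(3) = mex{0} = 1
g(4) = mex{0,1} = 2
g(5) = mex{0,1} = 2
g(6) = mex{1,2} = 0
g(7) = mex{1,2} = 0
g(8) = mex{0,2} = 1
g(9) = mex{0,2} = 1
g(10) = mex{0,1} = 2
g(11) = mex{0,1} = 2
g(12) = mex{1,2} = 0
So g(12) = 0.
For row C, compute g(0), g(1), … with moves {2, 3, 6}:
g(0) = mex{} = 0
g(1) = mex{} = 0
g(2) = mex{0} = 1
g(3) = mex{0} = 1
g(4) = mex{0,1} = 2
g(5) = mex{1} = 0
g(6) = mex{0,1,2} = 3
g(7) = mex{0,2} = 1
So g(7) = 1.
Grundy values for row D (subtraction set {3, 4, 7}):
k:     0  1  2  3  4  5  6  7  8
g(k):  0  0  0  1  1  1  2  2  2
So g(8) = 2.
The value of a disjunctive sum is the nim-sum of the parts.
Combined value = 4 ⊕ 0 ⊕ 1 ⊕ 2 = 7.

7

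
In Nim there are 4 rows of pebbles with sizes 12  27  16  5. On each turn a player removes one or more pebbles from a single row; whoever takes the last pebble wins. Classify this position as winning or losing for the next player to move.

Bitwise XOR of the heap sizes:
  01100  (12)
  11011  (27)
  10000  (16)
  00101  (5)
  -----
  00010  (2)
The nim-sum is 2 ≠ 0, so this is an N-position: the player to move can win.

Winning position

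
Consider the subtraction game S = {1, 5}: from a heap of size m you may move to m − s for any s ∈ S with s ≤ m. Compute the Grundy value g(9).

1

Build the Grundy sequence with g(k) = mex{g(k−s) : s ∈ {1, 5}, s ≤ k}:
k:     0  1  2  3  4  5  6  7  8  9
g(k):  0  1  0  1  0  1  0  1  0  1
So g(9) = 1.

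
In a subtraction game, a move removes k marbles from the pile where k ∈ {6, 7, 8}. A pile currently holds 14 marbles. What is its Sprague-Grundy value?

Grundy values for subtraction set {6, 7, 8}:
k:     0  1  2  3  4  5  6  7  8  9 10 11 12 13 14
g(k):  0  0  0  0  0  0  1  1  1  1  1  1  2  2  0
So g(14) = 0.

0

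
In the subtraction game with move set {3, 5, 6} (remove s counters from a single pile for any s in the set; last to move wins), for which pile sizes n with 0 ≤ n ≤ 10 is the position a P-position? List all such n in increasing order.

Compute g(0), g(1), … for moves {3, 5, 6}:
k:     0  1  2  3  4  5  6  7  8  9 10
g(k):  0  0  0  1  1  1  2  2  2  0  0
The P-positions (g = 0) in 0..10 are 0, 1, 2, 9, 10.

0, 1, 2, 9, 10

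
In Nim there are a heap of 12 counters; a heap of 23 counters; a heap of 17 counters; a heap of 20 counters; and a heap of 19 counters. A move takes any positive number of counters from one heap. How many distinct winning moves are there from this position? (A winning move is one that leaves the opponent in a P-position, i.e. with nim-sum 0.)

In binary:
  01100  (12)
  10111  (23)
  10001  (17)
  10100  (20)
  10011  (19)
  -----
  01101  (13)
The overall nim-sum is X = 13. A heap of size p has a winning move iff p XOR X < p (reduce it to p XOR X).
  12: 12 XOR 13 = 1 < 12 — winning move (to 1).
  23: 23 XOR 13 = 26 ≥ 23 — no move.
  17: 17 XOR 13 = 28 ≥ 17 — no move.
  20: 20 XOR 13 = 25 ≥ 20 — no move.
  19: 19 XOR 13 = 30 ≥ 19 — no move.
That gives 1 winning move.

1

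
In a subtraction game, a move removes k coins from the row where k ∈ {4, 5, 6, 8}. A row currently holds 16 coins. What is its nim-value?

Build the Grundy sequence with g(k) = mex{g(k−s) : s ∈ {4, 5, 6, 8}, s ≤ k}:
k:     0  1  2  3  4  5  6  7  8  9 10 11 12 13 14 15 16
g(k):  0  0  0  0  1  1  1  1  2  2  2  2  0  0  0  0  1
So g(16) = 1.

1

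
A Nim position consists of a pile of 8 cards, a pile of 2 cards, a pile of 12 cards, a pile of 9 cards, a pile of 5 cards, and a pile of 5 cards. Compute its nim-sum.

15

Nim-sum: 8 ^ 2 ^ 12 ^ 9 ^ 5 ^ 5 = 15.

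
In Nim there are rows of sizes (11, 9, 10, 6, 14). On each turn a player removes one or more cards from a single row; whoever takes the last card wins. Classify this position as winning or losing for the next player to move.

Losing position

Nim-sum: 11 XOR 9 XOR 10 XOR 6 XOR 14 = 0.
The nim-sum is 0, so this is a P-position: the player to move is in a losing position under optimal play.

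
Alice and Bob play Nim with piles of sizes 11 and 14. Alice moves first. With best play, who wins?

Compute the nim-sum pairwise:
11 ^ 14 = 5
The nim-sum is 5 ≠ 0, so this is an N-position: the player to move can win; Alice has a winning move.

Alice wins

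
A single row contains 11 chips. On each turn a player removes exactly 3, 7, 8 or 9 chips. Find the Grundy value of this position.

Grundy values for subtraction set {3, 7, 8, 9}:
k:     0  1  2  3  4  5  6  7  8  9 10 11
g(k):  0  0  0  1  1  1  0  2  2  1  3  3
So g(11) = 3.

3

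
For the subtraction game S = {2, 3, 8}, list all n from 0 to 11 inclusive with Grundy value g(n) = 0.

0, 1, 5, 6, 10, 11

Build the Grundy sequence with g(k) = mex{g(k−s) : s ∈ {2, 3, 8}, s ≤ k}:
k:     0  1  2  3  4  5  6  7  8  9 10 11
g(k):  0  0  1  1  2  0  0  1  1  2  0  0
The P-positions (g = 0) in 0..11 are 0, 1, 5, 6, 10, 11.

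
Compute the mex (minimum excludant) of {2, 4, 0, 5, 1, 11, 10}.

3

The values 0, 1, 2 are all present; 3 is the first non-negative integer missing from the set.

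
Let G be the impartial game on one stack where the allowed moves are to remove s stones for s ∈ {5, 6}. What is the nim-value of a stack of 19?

Grundy values for subtraction set {5, 6}:
k:     0  1  2  3  4  5  6  7  8  9 10 11 12 13 14 15 16 17 18 19
g(k):  0  0  0  0  0  1  1  1  1  1  2  0  0  0  0  0  1  1  1  1
So g(19) = 1.

1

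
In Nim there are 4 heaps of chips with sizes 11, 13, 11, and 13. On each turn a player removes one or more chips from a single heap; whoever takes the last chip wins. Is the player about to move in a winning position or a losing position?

Compute the nim-sum pairwise:
11 ^ 13 = 6
6 ^ 11 = 13
13 ^ 13 = 0
The nim-sum is 0, so this is a P-position: the player to move is in a losing position under optimal play.

Losing position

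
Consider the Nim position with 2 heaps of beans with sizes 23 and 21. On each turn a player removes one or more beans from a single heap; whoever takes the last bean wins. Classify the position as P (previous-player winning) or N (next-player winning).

N-position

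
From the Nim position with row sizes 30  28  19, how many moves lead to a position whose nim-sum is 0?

3

Nim-sum: 30 ⊕ 28 ⊕ 19 = 17.
The overall nim-sum is X = 17. A row of size p has a winning move iff p XOR X < p (reduce it to p XOR X).
  30: 30 XOR 17 = 15 < 30 — winning move (to 15).
  28: 28 XOR 17 = 13 < 28 — winning move (to 13).
  19: 19 XOR 17 = 2 < 19 — winning move (to 2).
That gives 3 winning moves.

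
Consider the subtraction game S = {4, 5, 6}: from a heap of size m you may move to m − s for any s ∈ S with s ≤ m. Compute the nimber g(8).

Build the Grundy sequence with g(k) = mex{g(k−s) : s ∈ {4, 5, 6}, s ≤ k}:
k:     0  1  2  3  4  5  6  7  8
g(k):  0  0  0  0  1  1  1  1  2
So g(8) = 2.

2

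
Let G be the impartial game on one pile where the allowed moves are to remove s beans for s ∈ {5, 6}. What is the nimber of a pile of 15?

Grundy values for subtraction set {5, 6}:
k:     0  1  2  3  4  5  6  7  8  9 10 11 12 13 14 15
g(k):  0  0  0  0  0  1  1  1  1  1  2  0  0  0  0  0
So g(15) = 0.

0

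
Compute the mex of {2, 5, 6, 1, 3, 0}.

The values 0, 1, 2, 3 are all present; 4 is the first non-negative integer missing from the set.

4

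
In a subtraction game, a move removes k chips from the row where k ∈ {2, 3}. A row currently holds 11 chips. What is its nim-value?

Grundy values for subtraction set {2, 3}:
g(0) = mex{} = 0
g(1) = mex{} = 0
g(2) = mex{0} = 1
g(3) = mex{0} = 1
g(4) = mex{0,1} = 2
g(5) = mex{1} = 0
g(6) = mex{1,2} = 0
g(7) = mex{0,2} = 1
g(8) = mex{0} = 1
g(9) = mex{0,1} = 2
g(10) = mex{1} = 0
g(11) = mex{1,2} = 0
So g(11) = 0.

0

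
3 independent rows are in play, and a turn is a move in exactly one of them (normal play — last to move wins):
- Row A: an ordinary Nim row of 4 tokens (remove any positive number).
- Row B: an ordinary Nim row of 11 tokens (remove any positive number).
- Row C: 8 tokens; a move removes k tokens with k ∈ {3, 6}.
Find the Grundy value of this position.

13

Row A is a plain Nim row of size 4, so its Grundy value is 4.
Row B is a plain Nim row of size 11, so its Grundy value is 11.
Build the Grundy sequence for row C with g(k) = mex{g(k−s) : s ∈ {3, 6}, s ≤ k}:
g(0) = mex{} = 0
g(1) = mex{} = 0
g(2) = mex{} = 0
g(3) = mex{0} = 1
g(4) = mex{0} = 1
g(5) = mex{0} = 1
g(6) = mex{0,1} = 2
g(7) = mex{0,1} = 2
g(8) = mex{0,1} = 2
So g(8) = 2.
The value of a disjunctive sum is the nim-sum of the parts.
Combined value = 4 XOR 11 XOR 2 = 13.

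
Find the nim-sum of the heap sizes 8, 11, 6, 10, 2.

Nim-sum: 8 ^ 11 ^ 6 ^ 10 ^ 2 = 13.

13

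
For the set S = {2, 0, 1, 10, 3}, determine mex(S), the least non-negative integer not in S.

The values 0, 1, 2, 3 are all present; 4 is the first non-negative integer missing from the set.

4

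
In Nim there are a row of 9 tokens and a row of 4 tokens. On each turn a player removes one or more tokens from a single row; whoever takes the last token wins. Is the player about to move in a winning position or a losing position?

Winning position

Compute the nim-sum pairwise:
9 XOR 4 = 13
The nim-sum is 13 ≠ 0, so this is an N-position: the player to move can win.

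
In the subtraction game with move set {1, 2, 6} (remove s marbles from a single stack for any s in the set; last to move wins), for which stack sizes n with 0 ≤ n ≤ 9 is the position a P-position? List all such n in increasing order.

0, 3, 7

Compute g(0), g(1), … for moves {1, 2, 6}:
g(0) = mex{} = 0
g(1) = mex{0} = 1
g(2) = mex{0,1} = 2
g(3) = mex{1,2} = 0
g(4) = mex{0,2} = 1
g(5) = mex{0,1} = 2
g(6) = mex{0,1,2} = 3
g(7) = mex{1,2,3} = 0
g(8) = mex{0,2,3} = 1
g(9) = mex{0,1} = 2
The P-positions (g = 0) in 0..9 are 0, 3, 7.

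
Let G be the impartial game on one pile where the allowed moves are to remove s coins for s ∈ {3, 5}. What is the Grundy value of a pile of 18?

0

Compute g(0), g(1), … for moves {3, 5}:
k:     0  1  2  3  4  5  6  7  8  9 10 11 12 13 14 15 16 17 18
g(k):  0  0  0  1  1  1  2  2  0  0  0  1  1  1  2  2  0  0  0
So g(18) = 0.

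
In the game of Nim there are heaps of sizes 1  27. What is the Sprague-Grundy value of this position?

Nim-sum: 1 XOR 27 = 26.

26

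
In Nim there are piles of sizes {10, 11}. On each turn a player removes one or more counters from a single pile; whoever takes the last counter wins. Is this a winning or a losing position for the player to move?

Winning position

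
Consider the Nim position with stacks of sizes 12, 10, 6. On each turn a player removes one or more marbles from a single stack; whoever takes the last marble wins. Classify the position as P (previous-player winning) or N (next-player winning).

P-position

Compute the nim-sum pairwise:
12 XOR 10 = 6
6 XOR 6 = 0
The nim-sum is 0, so this is a P-position: the player to move is in a losing position under optimal play.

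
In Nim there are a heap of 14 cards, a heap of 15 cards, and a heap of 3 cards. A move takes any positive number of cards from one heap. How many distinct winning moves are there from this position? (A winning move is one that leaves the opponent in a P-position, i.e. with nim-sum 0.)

3

Compute the nim-sum pairwise:
14 ^ 15 = 1
1 ^ 3 = 2
The overall nim-sum is X = 2. A heap of size p has a winning move iff p XOR X < p (reduce it to p XOR X).
  14: 14 XOR 2 = 12 < 14 — winning move (to 12).
  15: 15 XOR 2 = 13 < 15 — winning move (to 13).
  3: 3 XOR 2 = 1 < 3 — winning move (to 1).
That gives 3 winning moves.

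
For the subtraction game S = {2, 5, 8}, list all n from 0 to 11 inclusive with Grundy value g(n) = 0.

0, 1, 4, 7, 10, 11

Grundy values for subtraction set {2, 5, 8}:
k:     0  1  2  3  4  5  6  7  8  9 10 11
g(k):  0  0  1  1  0  2  1  0  2  1  0  0
The P-positions (g = 0) in 0..11 are 0, 1, 4, 7, 10, 11.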